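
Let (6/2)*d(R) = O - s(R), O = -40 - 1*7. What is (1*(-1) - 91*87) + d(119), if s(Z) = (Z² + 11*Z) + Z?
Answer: -13130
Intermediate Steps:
s(Z) = Z² + 12*Z
O = -47 (O = -40 - 7 = -47)
d(R) = -47/3 - R*(12 + R)/3 (d(R) = (-47 - R*(12 + R))/3 = -47/3 - R*(12 + R)/3)
(1*(-1) - 91*87) + d(119) = (1*(-1) - 91*87) + (-47/3 - ⅓*119*(12 + 119)) = (-1 - 7917) + (-47/3 - ⅓*119*131) = -7918 + (-47/3 - 15589/3) = -7918 - 5212 = -13130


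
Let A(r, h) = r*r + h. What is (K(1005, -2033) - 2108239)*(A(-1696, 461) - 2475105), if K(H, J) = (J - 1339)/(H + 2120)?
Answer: -2646974478237684/3125 ≈ -8.4703e+11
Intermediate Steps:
K(H, J) = (-1339 + J)/(2120 + H)
A(r, h) = h + r² (A(r, h) = r² + h = h + r²)
(K(1005, -2033) - 2108239)*(A(-1696, 461) - 2475105) = ((-1339 - 2033)/(2120 + 1005) - 2108239)*((461 + (-1696)²) - 2475105) = (-3372/3125 - 2108239)*((461 + 2876416) - 2475105) = ((1/3125)*(-3372) - 2108239)*(2876877 - 2475105) = (-3372/3125 - 2108239)*401772 = -6588250247/3125*401772 = -2646974478237684/3125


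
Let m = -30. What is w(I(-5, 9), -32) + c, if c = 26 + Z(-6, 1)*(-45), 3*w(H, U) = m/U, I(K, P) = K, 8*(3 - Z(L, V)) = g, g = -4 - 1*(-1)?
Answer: -2009/16 ≈ -125.56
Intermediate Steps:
g = -3 (g = -4 + 1 = -3)
Z(L, V) = 27/8 (Z(L, V) = 3 - ⅛*(-3) = 3 + 3/8 = 27/8)
w(H, U) = -10/U (w(H, U) = (-30/U)/3 = -10/U)
c = -1007/8 (c = 26 + (27/8)*(-45) = 26 - 1215/8 = -1007/8 ≈ -125.88)
w(I(-5, 9), -32) + c = -10/(-32) - 1007/8 = -10*(-1/32) - 1007/8 = 5/16 - 1007/8 = -2009/16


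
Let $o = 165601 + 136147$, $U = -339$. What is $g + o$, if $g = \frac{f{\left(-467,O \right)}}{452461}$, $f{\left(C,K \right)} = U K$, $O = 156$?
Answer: $\frac{136529148944}{452461} \approx 3.0175 \cdot 10^{5}$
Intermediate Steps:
$f{\left(C,K \right)} = - 339 K$
$o = 301748$
$g = - \frac{52884}{452461}$ ($g = \frac{\left(-339\right) 156}{452461} = \left(-52884\right) \frac{1}{452461} = - \frac{52884}{452461} \approx -0.11688$)
$g + o = - \frac{52884}{452461} + 301748 = \frac{136529148944}{452461}$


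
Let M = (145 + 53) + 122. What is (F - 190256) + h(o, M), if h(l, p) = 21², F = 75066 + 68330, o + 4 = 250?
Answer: -46419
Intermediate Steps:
o = 246 (o = -4 + 250 = 246)
F = 143396
M = 320 (M = 198 + 122 = 320)
h(l, p) = 441
(F - 190256) + h(o, M) = (143396 - 190256) + 441 = -46860 + 441 = -46419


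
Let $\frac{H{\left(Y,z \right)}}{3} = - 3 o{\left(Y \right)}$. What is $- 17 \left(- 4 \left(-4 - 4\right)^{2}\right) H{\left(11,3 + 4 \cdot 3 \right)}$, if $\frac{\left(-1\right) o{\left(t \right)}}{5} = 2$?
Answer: $391680$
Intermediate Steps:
$o{\left(t \right)} = -10$ ($o{\left(t \right)} = \left(-5\right) 2 = -10$)
$H{\left(Y,z \right)} = 90$ ($H{\left(Y,z \right)} = 3 \left(\left(-3\right) \left(-10\right)\right) = 3 \cdot 30 = 90$)
$- 17 \left(- 4 \left(-4 - 4\right)^{2}\right) H{\left(11,3 + 4 \cdot 3 \right)} = - 17 \left(- 4 \left(-4 - 4\right)^{2}\right) 90 = - 17 \left(- 4 \left(-8\right)^{2}\right) 90 = - 17 \left(\left(-4\right) 64\right) 90 = \left(-17\right) \left(-256\right) 90 = 4352 \cdot 90 = 391680$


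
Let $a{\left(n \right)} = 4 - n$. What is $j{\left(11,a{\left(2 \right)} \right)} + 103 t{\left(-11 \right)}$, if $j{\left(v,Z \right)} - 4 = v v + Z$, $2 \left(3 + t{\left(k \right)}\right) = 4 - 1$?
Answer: $- \frac{55}{2} \approx -27.5$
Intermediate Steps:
$t{\left(k \right)} = - \frac{3}{2}$ ($t{\left(k \right)} = -3 + \frac{4 - 1}{2} = -3 + \frac{1}{2} \cdot 3 = -3 + \frac{3}{2} = - \frac{3}{2}$)
$j{\left(v,Z \right)} = 4 + Z + v^{2}$ ($j{\left(v,Z \right)} = 4 + \left(v v + Z\right) = 4 + \left(v^{2} + Z\right) = 4 + \left(Z + v^{2}\right) = 4 + Z + v^{2}$)
$j{\left(11,a{\left(2 \right)} \right)} + 103 t{\left(-11 \right)} = \left(4 + \left(4 - 2\right) + 11^{2}\right) + 103 \left(- \frac{3}{2}\right) = \left(4 + \left(4 - 2\right) + 121\right) - \frac{309}{2} = \left(4 + 2 + 121\right) - \frac{309}{2} = 127 - \frac{309}{2} = - \frac{55}{2}$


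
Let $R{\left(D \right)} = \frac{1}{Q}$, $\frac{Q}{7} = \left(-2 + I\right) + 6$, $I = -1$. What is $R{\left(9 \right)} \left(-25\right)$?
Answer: $- \frac{25}{21} \approx -1.1905$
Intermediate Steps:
$Q = 21$ ($Q = 7 \left(\left(-2 - 1\right) + 6\right) = 7 \left(-3 + 6\right) = 7 \cdot 3 = 21$)
$R{\left(D \right)} = \frac{1}{21}$
$R{\left(9 \right)} \left(-25\right) = \frac{1}{21} \left(-25\right) = - \frac{25}{21}$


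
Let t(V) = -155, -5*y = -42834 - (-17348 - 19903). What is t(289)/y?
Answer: -775/5583 ≈ -0.13881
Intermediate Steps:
y = 5583/5 (y = -(-42834 - (-17348 - 19903))/5 = -(-42834 - 1*(-37251))/5 = -(-42834 + 37251)/5 = -1/5*(-5583) = 5583/5 ≈ 1116.6)
t(289)/y = -155/5583/5 = -155*5/5583 = -775/5583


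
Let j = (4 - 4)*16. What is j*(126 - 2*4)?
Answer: 0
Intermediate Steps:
j = 0 (j = 0*16 = 0)
j*(126 - 2*4) = 0*(126 - 2*4) = 0*(126 - 8) = 0*118 = 0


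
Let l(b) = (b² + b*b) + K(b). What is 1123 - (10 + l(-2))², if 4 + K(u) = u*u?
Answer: 799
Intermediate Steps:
K(u) = -4 + u² (K(u) = -4 + u*u = -4 + u²)
l(b) = -4 + 3*b² (l(b) = (b² + b*b) + (-4 + b²) = (b² + b²) + (-4 + b²) = 2*b² + (-4 + b²) = -4 + 3*b²)
1123 - (10 + l(-2))² = 1123 - (10 + (-4 + 3*(-2)²))² = 1123 - (10 + (-4 + 3*4))² = 1123 - (10 + (-4 + 12))² = 1123 - (10 + 8)² = 1123 - 1*18² = 1123 - 1*324 = 1123 - 324 = 799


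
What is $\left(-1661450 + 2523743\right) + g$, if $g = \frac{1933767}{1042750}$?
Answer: $\frac{899157959517}{1042750} \approx 8.623 \cdot 10^{5}$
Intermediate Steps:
$g = \frac{1933767}{1042750}$ ($g = 1933767 \cdot \frac{1}{1042750} = \frac{1933767}{1042750} \approx 1.8545$)
$\left(-1661450 + 2523743\right) + g = \left(-1661450 + 2523743\right) + \frac{1933767}{1042750} = 862293 + \frac{1933767}{1042750} = \frac{899157959517}{1042750}$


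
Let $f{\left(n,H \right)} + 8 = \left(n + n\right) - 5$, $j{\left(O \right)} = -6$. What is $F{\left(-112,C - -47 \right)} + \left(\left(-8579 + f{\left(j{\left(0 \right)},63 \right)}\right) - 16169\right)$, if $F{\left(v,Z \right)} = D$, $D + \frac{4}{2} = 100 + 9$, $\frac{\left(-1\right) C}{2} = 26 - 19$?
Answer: $-24666$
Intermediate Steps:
$f{\left(n,H \right)} = -13 + 2 n$ ($f{\left(n,H \right)} = -8 + \left(\left(n + n\right) - 5\right) = -8 + \left(2 n - 5\right) = -8 + \left(-5 + 2 n\right) = -13 + 2 n$)
$C = -14$ ($C = - 2 \left(26 - 19\right) = \left(-2\right) 7 = -14$)
$D = 107$ ($D = -2 + \left(100 + 9\right) = -2 + 109 = 107$)
$F{\left(v,Z \right)} = 107$
$F{\left(-112,C - -47 \right)} + \left(\left(-8579 + f{\left(j{\left(0 \right)},63 \right)}\right) - 16169\right) = 107 + \left(\left(-8579 + \left(-13 + 2 \left(-6\right)\right)\right) - 16169\right) = 107 - 24773 = -24666$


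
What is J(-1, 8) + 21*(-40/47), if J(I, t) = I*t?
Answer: -1216/47 ≈ -25.872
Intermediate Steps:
J(-1, 8) + 21*(-40/47) = -1*8 + 21*(-40/47) = -8 + 21*(-40*1/47) = -8 + 21*(-40/47) = -8 - 840/47 = -1216/47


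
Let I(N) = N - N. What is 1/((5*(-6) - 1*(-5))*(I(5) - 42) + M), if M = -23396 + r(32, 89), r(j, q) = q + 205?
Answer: -1/22052 ≈ -4.5347e-5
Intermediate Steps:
r(j, q) = 205 + q
I(N) = 0
M = -23102 (M = -23396 + (205 + 89) = -23396 + 294 = -23102)
1/((5*(-6) - 1*(-5))*(I(5) - 42) + M) = 1/((5*(-6) - 1*(-5))*(0 - 42) - 23102) = 1/((-30 + 5)*(-42) - 23102) = 1/(-25*(-42) - 23102) = 1/(1050 - 23102) = 1/(-22052) = -1/22052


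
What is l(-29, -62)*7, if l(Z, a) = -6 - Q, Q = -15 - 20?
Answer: 203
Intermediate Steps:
Q = -35
l(Z, a) = 29 (l(Z, a) = -6 - 1*(-35) = -6 + 35 = 29)
l(-29, -62)*7 = 29*7 = 203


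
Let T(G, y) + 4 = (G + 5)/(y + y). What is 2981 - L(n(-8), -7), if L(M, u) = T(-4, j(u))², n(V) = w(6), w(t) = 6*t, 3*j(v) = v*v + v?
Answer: 2324783/784 ≈ 2965.3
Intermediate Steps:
j(v) = v/3 + v²/3 (j(v) = (v*v + v)/3 = (v² + v)/3 = (v + v²)/3 = v/3 + v²/3)
n(V) = 36 (n(V) = 6*6 = 36)
T(G, y) = -4 + (5 + G)/(2*y) (T(G, y) = -4 + (G + 5)/(y + y) = -4 + (5 + G)/((2*y)) = -4 + (5 + G)*(1/(2*y)) = -4 + (5 + G)/(2*y))
L(M, u) = 9*(1 - 8*u*(1 + u)/3)²/(4*u²*(1 + u)²) (L(M, u) = ((5 - 4 - 8*u*(1 + u)/3)/(2*((u*(1 + u)/3))))² = ((3/(u*(1 + u)))*(5 - 4 - 8*u*(1 + u)/3)/2)² = ((3/(u*(1 + u)))*(1 - 8*u*(1 + u)/3)/2)² = (3*(1 - 8*u*(1 + u)/3)/(2*u*(1 + u)))² = 9*(1 - 8*u*(1 + u)/3)²/(4*u²*(1 + u)²))
2981 - L(n(-8), -7) = 2981 - (-3 + 8*(-7)*(1 - 7))²/(4*(-7)²*(1 - 7)²) = 2981 - (-3 + 8*(-7)*(-6))²/(4*49*(-6)²) = 2981 - (-3 + 336)²/(4*49*36) = 2981 - 333²/(4*49*36) = 2981 - 110889/(4*49*36) = 2981 - 1*12321/784 = 2981 - 12321/784 = 2324783/784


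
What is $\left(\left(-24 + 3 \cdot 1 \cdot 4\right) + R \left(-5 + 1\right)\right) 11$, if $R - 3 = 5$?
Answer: $-484$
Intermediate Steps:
$R = 8$ ($R = 3 + 5 = 8$)
$\left(\left(-24 + 3 \cdot 1 \cdot 4\right) + R \left(-5 + 1\right)\right) 11 = \left(\left(-24 + 3 \cdot 1 \cdot 4\right) + 8 \left(-5 + 1\right)\right) 11 = \left(\left(-24 + 3 \cdot 4\right) + 8 \left(-4\right)\right) 11 = \left(\left(-24 + 12\right) - 32\right) 11 = \left(-12 - 32\right) 11 = \left(-44\right) 11 = -484$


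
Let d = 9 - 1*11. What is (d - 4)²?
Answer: 36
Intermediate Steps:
d = -2 (d = 9 - 11 = -2)
(d - 4)² = (-2 - 4)² = (-6)² = 36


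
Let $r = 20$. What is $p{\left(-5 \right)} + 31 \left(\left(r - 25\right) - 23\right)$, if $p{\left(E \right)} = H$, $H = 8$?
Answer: $-860$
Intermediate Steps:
$p{\left(E \right)} = 8$
$p{\left(-5 \right)} + 31 \left(\left(r - 25\right) - 23\right) = 8 + 31 \left(\left(20 - 25\right) - 23\right) = 8 + 31 \left(-5 - 23\right) = 8 + 31 \left(-28\right) = 8 - 868 = -860$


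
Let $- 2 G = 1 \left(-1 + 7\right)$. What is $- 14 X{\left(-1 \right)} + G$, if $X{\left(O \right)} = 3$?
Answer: $-45$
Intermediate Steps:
$G = -3$ ($G = - \frac{1 \left(-1 + 7\right)}{2} = - \frac{1 \cdot 6}{2} = \left(- \frac{1}{2}\right) 6 = -3$)
$- 14 X{\left(-1 \right)} + G = \left(-14\right) 3 - 3 = -42 - 3 = -45$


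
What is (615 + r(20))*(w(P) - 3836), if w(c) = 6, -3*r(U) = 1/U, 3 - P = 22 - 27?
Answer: -14132317/6 ≈ -2.3554e+6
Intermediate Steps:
P = 8 (P = 3 - (22 - 27) = 3 - 1*(-5) = 3 + 5 = 8)
r(U) = -1/(3*U)
(615 + r(20))*(w(P) - 3836) = (615 - 1/3/20)*(6 - 3836) = (615 - 1/3*1/20)*(-3830) = (615 - 1/60)*(-3830) = (36899/60)*(-3830) = -14132317/6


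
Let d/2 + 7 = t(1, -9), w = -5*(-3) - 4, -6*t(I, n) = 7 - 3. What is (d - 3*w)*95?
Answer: -13775/3 ≈ -4591.7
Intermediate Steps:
t(I, n) = -2/3 (t(I, n) = -(7 - 3)/6 = -1/6*4 = -2/3)
w = 11 (w = 15 - 4 = 11)
d = -46/3 (d = -14 + 2*(-2/3) = -14 - 4/3 = -46/3 ≈ -15.333)
(d - 3*w)*95 = (-46/3 - 3*11)*95 = (-46/3 - 33)*95 = -145/3*95 = -13775/3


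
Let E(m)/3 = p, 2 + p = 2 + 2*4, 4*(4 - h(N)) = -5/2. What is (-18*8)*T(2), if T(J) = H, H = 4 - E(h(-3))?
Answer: 2880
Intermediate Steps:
h(N) = 37/8 (h(N) = 4 - (-5)/(4*2) = 4 - ¼*(-5/2) = 4 + 5/8 = 37/8)
p = 8 (p = -2 + (2 + 2*4) = -2 + (2 + 8) = -2 + 10 = 8)
E(m) = 24 (E(m) = 3*8 = 24)
H = -20 (H = 4 - 1*24 = 4 - 24 = -20)
T(J) = -20
(-18*8)*T(2) = -18*8*(-20) = -144*(-20) = 2880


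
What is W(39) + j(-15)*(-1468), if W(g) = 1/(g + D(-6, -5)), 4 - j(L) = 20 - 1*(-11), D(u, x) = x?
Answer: 1347625/34 ≈ 39636.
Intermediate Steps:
j(L) = -27 (j(L) = 4 - (20 - 1*(-11)) = 4 - (20 + 11) = 4 - 1*31 = 4 - 31 = -27)
W(g) = 1/(-5 + g) (W(g) = 1/(g - 5) = 1/(-5 + g))
W(39) + j(-15)*(-1468) = 1/(-5 + 39) - 27*(-1468) = 1/34 + 39636 = 1347625/34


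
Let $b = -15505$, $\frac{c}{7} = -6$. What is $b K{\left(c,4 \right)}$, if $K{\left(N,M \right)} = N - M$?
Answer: $713230$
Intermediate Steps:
$c = -42$ ($c = 7 \left(-6\right) = -42$)
$b K{\left(c,4 \right)} = - 15505 \left(-42 - 4\right) = \left(-15505\right) \left(-46\right) = 713230$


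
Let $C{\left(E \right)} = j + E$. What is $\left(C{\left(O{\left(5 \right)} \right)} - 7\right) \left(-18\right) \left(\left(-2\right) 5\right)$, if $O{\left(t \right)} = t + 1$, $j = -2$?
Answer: $-540$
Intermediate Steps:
$O{\left(t \right)} = 1 + t$
$C{\left(E \right)} = -2 + E$
$\left(C{\left(O{\left(5 \right)} \right)} - 7\right) \left(-18\right) \left(\left(-2\right) 5\right) = \left(\left(-2 + \left(1 + 5\right)\right) - 7\right) \left(-18\right) \left(\left(-2\right) 5\right) = \left(\left(-2 + 6\right) - 7\right) \left(-18\right) \left(-10\right) = \left(4 - 7\right) \left(-18\right) \left(-10\right) = \left(-3\right) \left(-18\right) \left(-10\right) = 54 \left(-10\right) = -540$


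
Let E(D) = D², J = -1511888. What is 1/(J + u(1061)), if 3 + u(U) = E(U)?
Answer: -1/386170 ≈ -2.5895e-6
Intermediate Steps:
u(U) = -3 + U²
1/(J + u(1061)) = 1/(-1511888 + (-3 + 1061²)) = 1/(-1511888 + (-3 + 1125721)) = 1/(-1511888 + 1125718) = 1/(-386170) = -1/386170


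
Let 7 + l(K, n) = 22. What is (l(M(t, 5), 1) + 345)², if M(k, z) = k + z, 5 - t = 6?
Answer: 129600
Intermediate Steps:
t = -1 (t = 5 - 1*6 = 5 - 6 = -1)
l(K, n) = 15 (l(K, n) = -7 + 22 = 15)
(l(M(t, 5), 1) + 345)² = (15 + 345)² = 360² = 129600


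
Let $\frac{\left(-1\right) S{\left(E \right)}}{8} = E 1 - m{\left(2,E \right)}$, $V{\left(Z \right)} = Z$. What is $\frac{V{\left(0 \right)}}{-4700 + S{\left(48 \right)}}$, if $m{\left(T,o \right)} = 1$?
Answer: $0$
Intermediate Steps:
$S{\left(E \right)} = 8 - 8 E$ ($S{\left(E \right)} = - 8 \left(E 1 - 1\right) = - 8 \left(E - 1\right) = - 8 \left(-1 + E\right) = 8 - 8 E$)
$\frac{V{\left(0 \right)}}{-4700 + S{\left(48 \right)}} = \frac{1}{-4700 + \left(8 - 384\right)} 0 = \frac{1}{-4700 - 376} \cdot 0 = \frac{1}{-5076} \cdot 0 = \left(- \frac{1}{5076}\right) 0 = 0$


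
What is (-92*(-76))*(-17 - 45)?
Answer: -433504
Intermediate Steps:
(-92*(-76))*(-17 - 45) = 6992*(-62) = -433504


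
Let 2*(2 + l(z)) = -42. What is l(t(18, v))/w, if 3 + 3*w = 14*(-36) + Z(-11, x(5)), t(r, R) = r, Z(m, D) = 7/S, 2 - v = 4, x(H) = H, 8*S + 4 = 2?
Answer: 69/535 ≈ 0.12897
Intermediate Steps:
S = -¼ (S = -½ + (⅛)*2 = -½ + ¼ = -¼ ≈ -0.25000)
v = -2 (v = 2 - 1*4 = 2 - 4 = -2)
Z(m, D) = -28 (Z(m, D) = 7/(-¼) = 7*(-4) = -28)
l(z) = -23 (l(z) = -2 + (½)*(-42) = -2 - 21 = -23)
w = -535/3 (w = -1 + (14*(-36) - 28)/3 = -1 + (-504 - 28)/3 = -1 + (⅓)*(-532) = -1 - 532/3 = -535/3 ≈ -178.33)
l(t(18, v))/w = -23/(-535/3) = -23*(-3/535) = 69/535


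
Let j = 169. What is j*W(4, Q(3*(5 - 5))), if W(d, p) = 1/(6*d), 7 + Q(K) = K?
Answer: 169/24 ≈ 7.0417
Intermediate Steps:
Q(K) = -7 + K
W(d, p) = 1/(6*d)
j*W(4, Q(3*(5 - 5))) = 169*((⅙)/4) = 169*((⅙)*(¼)) = 169*(1/24) = 169/24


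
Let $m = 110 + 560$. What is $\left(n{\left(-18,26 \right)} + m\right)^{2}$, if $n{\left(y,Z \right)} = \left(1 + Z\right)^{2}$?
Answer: $1957201$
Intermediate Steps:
$m = 670$
$\left(n{\left(-18,26 \right)} + m\right)^{2} = \left(\left(1 + 26\right)^{2} + 670\right)^{2} = \left(27^{2} + 670\right)^{2} = \left(729 + 670\right)^{2} = 1399^{2} = 1957201$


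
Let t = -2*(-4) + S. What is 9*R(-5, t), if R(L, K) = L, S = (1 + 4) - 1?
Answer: -45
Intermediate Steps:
S = 4 (S = 5 - 1 = 4)
t = 12 (t = -2*(-4) + 4 = 8 + 4 = 12)
9*R(-5, t) = 9*(-5) = -45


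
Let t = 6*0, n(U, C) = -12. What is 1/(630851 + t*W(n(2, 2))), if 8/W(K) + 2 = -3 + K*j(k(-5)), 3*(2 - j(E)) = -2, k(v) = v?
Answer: 1/630851 ≈ 1.5852e-6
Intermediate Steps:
j(E) = 8/3 (j(E) = 2 - ⅓*(-2) = 2 + ⅔ = 8/3)
t = 0
W(K) = 8/(-5 + 8*K/3) (W(K) = 8/(-2 + (-3 + K*(8/3))) = 8/(-2 + (-3 + 8*K/3)) = 8/(-5 + 8*K/3))
1/(630851 + t*W(n(2, 2))) = 1/(630851 + 0*(24/(-15 + 8*(-12)))) = 1/(630851 + 0*(24/(-15 - 96))) = 1/(630851 + 0*(24/(-111))) = 1/(630851 + 0*(24*(-1/111))) = 1/(630851 + 0*(-8/37)) = 1/(630851 + 0) = 1/630851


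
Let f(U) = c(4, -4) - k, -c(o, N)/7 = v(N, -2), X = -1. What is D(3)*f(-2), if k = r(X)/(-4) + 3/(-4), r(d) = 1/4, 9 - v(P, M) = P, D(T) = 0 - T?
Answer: 4329/16 ≈ 270.56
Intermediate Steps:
D(T) = -T
v(P, M) = 9 - P
c(o, N) = -63 + 7*N (c(o, N) = -7*(9 - N) = -63 + 7*N)
r(d) = ¼
k = -13/16 (k = (¼)/(-4) + 3/(-4) = (¼)*(-¼) + 3*(-¼) = -1/16 - ¾ = -13/16 ≈ -0.81250)
f(U) = -1443/16 (f(U) = (-63 + 7*(-4)) - 1*(-13/16) = (-63 - 28) + 13/16 = -91 + 13/16 = -1443/16)
D(3)*f(-2) = -1*3*(-1443/16) = -3*(-1443/16) = 4329/16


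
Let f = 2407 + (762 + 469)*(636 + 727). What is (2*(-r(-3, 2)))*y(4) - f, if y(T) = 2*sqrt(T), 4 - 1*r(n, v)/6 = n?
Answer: -1680596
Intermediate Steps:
r(n, v) = 24 - 6*n
f = 1680260 (f = 2407 + 1231*1363 = 2407 + 1677853 = 1680260)
(2*(-r(-3, 2)))*y(4) - f = (2*(-(24 - 6*(-3))))*(2*sqrt(4)) - 1*1680260 = (2*(-(24 + 18)))*(2*2) - 1680260 = (2*(-1*42))*4 - 1680260 = (2*(-42))*4 - 1680260 = -84*4 - 1680260 = -336 - 1680260 = -1680596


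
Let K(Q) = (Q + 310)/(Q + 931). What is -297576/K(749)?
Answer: -166642560/353 ≈ -4.7208e+5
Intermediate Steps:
K(Q) = (310 + Q)/(931 + Q)
-297576/K(749) = -297576*(931 + 749)/(310 + 749) = -297576/(1059/1680) = -297576/((1/1680)*1059) = -297576/353/560 = -297576*560/353 = -166642560/353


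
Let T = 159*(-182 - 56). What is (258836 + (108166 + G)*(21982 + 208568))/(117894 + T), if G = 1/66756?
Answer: 277459410731561/890658552 ≈ 3.1152e+5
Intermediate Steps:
G = 1/66756 ≈ 1.4980e-5
T = -37842 (T = 159*(-238) = -37842)
(258836 + (108166 + G)*(21982 + 208568))/(117894 + T) = (258836 + (108166 + 1/66756)*(21982 + 208568))/(117894 - 37842) = (258836 + (7220729497/66756)*230550)/80052 = (258836 + 277456530922225/11126)*(1/80052) = (277459410731561/11126)*(1/80052) = 277459410731561/890658552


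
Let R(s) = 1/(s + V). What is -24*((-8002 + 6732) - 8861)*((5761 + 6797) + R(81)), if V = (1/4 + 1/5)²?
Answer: 11019739894768/3609 ≈ 3.0534e+9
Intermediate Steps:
V = 81/400 (V = (¼ + ⅕)² = (9/20)² = 81/400 ≈ 0.20250)
R(s) = 1/(81/400 + s) (R(s) = 1/(s + 81/400) = 1/(81/400 + s))
-24*((-8002 + 6732) - 8861)*((5761 + 6797) + R(81)) = -24*((-8002 + 6732) - 8861)*((5761 + 6797) + 400/(81 + 400*81)) = -24*(-1270 - 8861)*(12558 + 400/(81 + 32400)) = -(-243144)*(12558 + 400/32481) = -(-243144)*407896798/32481 = -24*(-1377467486846/10827) = 11019739894768/3609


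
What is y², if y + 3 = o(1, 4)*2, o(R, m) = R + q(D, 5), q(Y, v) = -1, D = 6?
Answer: 9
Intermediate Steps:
o(R, m) = -1 + R (o(R, m) = R - 1 = -1 + R)
y = -3 (y = -3 + (-1 + 1)*2 = -3 + 0*2 = -3 + 0 = -3)
y² = (-3)² = 9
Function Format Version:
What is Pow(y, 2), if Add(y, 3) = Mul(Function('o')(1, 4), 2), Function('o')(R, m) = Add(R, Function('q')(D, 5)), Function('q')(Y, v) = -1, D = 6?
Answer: 9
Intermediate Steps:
Function('o')(R, m) = Add(-1, R) (Function('o')(R, m) = Add(R, -1) = Add(-1, R))
y = -3 (y = Add(-3, Mul(Add(-1, 1), 2)) = Add(-3, Mul(0, 2)) = Add(-3, 0) = -3)
Pow(y, 2) = Pow(-3, 2) = 9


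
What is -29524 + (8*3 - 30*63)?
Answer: -31390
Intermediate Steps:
-29524 + (8*3 - 30*63) = -29524 + (24 - 1890) = -29524 - 1866 = -31390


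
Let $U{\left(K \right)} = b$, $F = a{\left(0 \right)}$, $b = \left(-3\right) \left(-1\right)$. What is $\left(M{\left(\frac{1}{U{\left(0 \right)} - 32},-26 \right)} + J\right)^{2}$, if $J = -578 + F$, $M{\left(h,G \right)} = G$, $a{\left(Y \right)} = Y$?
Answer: $364816$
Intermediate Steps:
$b = 3$
$F = 0$
$U{\left(K \right)} = 3$
$J = -578$ ($J = -578 + 0 = -578$)
$\left(M{\left(\frac{1}{U{\left(0 \right)} - 32},-26 \right)} + J\right)^{2} = \left(-26 - 578\right)^{2} = \left(-604\right)^{2} = 364816$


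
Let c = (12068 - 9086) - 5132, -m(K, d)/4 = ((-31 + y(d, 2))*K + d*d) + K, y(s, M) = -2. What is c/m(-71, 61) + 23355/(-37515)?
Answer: -15973627/29976986 ≈ -0.53286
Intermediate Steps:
m(K, d) = -4*d² + 128*K (m(K, d) = -4*(((-31 - 2)*K + d*d) + K) = -4*((-33*K + d²) + K) = -4*((d² - 33*K) + K) = -4*(d² - 32*K) = -4*d² + 128*K)
c = -2150 (c = 2982 - 5132 = -2150)
c/m(-71, 61) + 23355/(-37515) = -2150/(-4*61² + 128*(-71)) + 23355/(-37515) = -2150/(-4*3721 - 9088) + 23355*(-1/37515) = -2150/(-14884 - 9088) - 1557/2501 = -2150/(-23972) - 1557/2501 = -2150*(-1/23972) - 1557/2501 = 1075/11986 - 1557/2501 = -15973627/29976986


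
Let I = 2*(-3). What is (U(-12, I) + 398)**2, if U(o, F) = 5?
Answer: 162409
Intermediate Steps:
I = -6
(U(-12, I) + 398)**2 = (5 + 398)**2 = 403**2 = 162409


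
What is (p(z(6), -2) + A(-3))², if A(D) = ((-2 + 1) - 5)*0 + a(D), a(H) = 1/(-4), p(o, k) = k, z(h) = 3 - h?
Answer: 81/16 ≈ 5.0625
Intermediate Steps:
a(H) = -¼
A(D) = -¼ (A(D) = ((-2 + 1) - 5)*0 - ¼ = (-1 - 5)*0 - ¼ = -6*0 - ¼ = 0 - ¼ = -¼)
(p(z(6), -2) + A(-3))² = (-2 - ¼)² = (-9/4)² = 81/16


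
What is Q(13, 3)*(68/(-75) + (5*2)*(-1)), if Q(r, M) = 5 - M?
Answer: -1636/75 ≈ -21.813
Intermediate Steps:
Q(13, 3)*(68/(-75) + (5*2)*(-1)) = (5 - 1*3)*(68/(-75) + (5*2)*(-1)) = (5 - 3)*(68*(-1/75) + 10*(-1)) = 2*(-68/75 - 10) = 2*(-818/75) = -1636/75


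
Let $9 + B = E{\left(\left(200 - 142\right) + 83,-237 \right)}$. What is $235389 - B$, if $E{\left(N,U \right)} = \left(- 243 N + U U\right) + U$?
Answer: $213729$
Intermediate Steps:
$E{\left(N,U \right)} = U + U^{2} - 243 N$ ($E{\left(N,U \right)} = \left(- 243 N + U^{2}\right) + U = \left(U^{2} - 243 N\right) + U = U + U^{2} - 243 N$)
$B = 21660$ ($B = -9 - \left(237 - 56169 + 243 \left(\left(200 - 142\right) + 83\right)\right) = -9 - \left(-55932 + 243 \left(58 + 83\right)\right) = -9 - -21669 = -9 + 21669 = 21660$)
$235389 - B = 235389 - 21660 = 213729$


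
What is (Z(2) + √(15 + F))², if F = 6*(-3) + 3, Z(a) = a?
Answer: 4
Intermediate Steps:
F = -15 (F = -18 + 3 = -15)
(Z(2) + √(15 + F))² = (2 + √(15 - 15))² = (2 + √0)² = (2 + 0)² = 2² = 4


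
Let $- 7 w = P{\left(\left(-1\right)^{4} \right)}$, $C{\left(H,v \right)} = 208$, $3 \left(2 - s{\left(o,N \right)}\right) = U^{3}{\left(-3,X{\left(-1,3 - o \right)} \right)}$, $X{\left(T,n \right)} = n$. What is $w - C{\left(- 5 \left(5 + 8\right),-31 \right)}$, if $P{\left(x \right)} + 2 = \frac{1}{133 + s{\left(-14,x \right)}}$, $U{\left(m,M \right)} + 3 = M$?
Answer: $- \frac{3400903}{16373} \approx -207.71$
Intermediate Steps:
$U{\left(m,M \right)} = -3 + M$
$s{\left(o,N \right)} = 2 + \frac{o^{3}}{3}$ ($s{\left(o,N \right)} = 2 - \frac{\left(-3 - \left(-3 + o\right)\right)^{3}}{3} = 2 - \frac{\left(- o\right)^{3}}{3} = 2 - \frac{\left(-1\right) o^{3}}{3} = 2 + \frac{o^{3}}{3}$)
$P{\left(x \right)} = - \frac{4681}{2339}$ ($P{\left(x \right)} = -2 + \frac{1}{133 + \left(2 + \frac{\left(-14\right)^{3}}{3}\right)} = -2 + \frac{1}{133 + \left(2 + \frac{1}{3} \left(-2744\right)\right)} = -2 + \frac{1}{133 + \left(2 - \frac{2744}{3}\right)} = -2 + \frac{1}{133 - \frac{2738}{3}} = -2 + \frac{1}{- \frac{2339}{3}} = -2 - \frac{3}{2339} = - \frac{4681}{2339}$)
$w = \frac{4681}{16373}$ ($w = \left(- \frac{1}{7}\right) \left(- \frac{4681}{2339}\right) = \frac{4681}{16373} \approx 0.2859$)
$w - C{\left(- 5 \left(5 + 8\right),-31 \right)} = \frac{4681}{16373} - 208 = - \frac{3400903}{16373}$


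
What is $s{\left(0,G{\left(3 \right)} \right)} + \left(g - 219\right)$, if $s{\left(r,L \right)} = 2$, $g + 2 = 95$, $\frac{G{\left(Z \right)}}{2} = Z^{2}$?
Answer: $-124$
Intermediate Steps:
$G{\left(Z \right)} = 2 Z^{2}$
$g = 93$ ($g = -2 + 95 = 93$)
$s{\left(0,G{\left(3 \right)} \right)} + \left(g - 219\right) = 2 + \left(93 - 219\right) = 2 - 126 = -124$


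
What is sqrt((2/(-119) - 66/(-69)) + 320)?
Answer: 2*sqrt(601053411)/2737 ≈ 17.915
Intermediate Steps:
sqrt((2/(-119) - 66/(-69)) + 320) = sqrt((2*(-1/119) - 66*(-1/69)) + 320) = sqrt((-2/119 + 22/23) + 320) = sqrt(2572/2737 + 320) = sqrt(878412/2737) = 2*sqrt(601053411)/2737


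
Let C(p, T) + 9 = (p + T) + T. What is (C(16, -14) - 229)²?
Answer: 62500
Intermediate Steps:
C(p, T) = -9 + p + 2*T (C(p, T) = -9 + ((p + T) + T) = -9 + ((T + p) + T) = -9 + (p + 2*T) = -9 + p + 2*T)
(C(16, -14) - 229)² = ((-9 + 16 + 2*(-14)) - 229)² = ((-9 + 16 - 28) - 229)² = (-21 - 229)² = (-250)² = 62500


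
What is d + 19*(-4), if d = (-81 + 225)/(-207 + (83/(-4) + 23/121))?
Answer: -2813420/36713 ≈ -76.633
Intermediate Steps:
d = -23232/36713 (d = 144/(-207 + (83*(-1/4) + 23*(1/121))) = 144/(-207 + (-83/4 + 23/121)) = 144/(-207 - 9951/484) = 144/(-110139/484) = 144*(-484/110139) = -23232/36713 ≈ -0.63280)
d + 19*(-4) = -23232/36713 + 19*(-4) = -23232/36713 - 76 = -2813420/36713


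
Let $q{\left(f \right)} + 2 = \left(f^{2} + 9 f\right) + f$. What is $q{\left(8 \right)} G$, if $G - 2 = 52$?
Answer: $7668$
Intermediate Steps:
$G = 54$ ($G = 2 + 52 = 54$)
$q{\left(f \right)} = -2 + f^{2} + 10 f$ ($q{\left(f \right)} = -2 + \left(\left(f^{2} + 9 f\right) + f\right) = -2 + \left(f^{2} + 10 f\right) = -2 + f^{2} + 10 f$)
$q{\left(8 \right)} G = \left(-2 + 8^{2} + 10 \cdot 8\right) 54 = \left(-2 + 64 + 80\right) 54 = 142 \cdot 54 = 7668$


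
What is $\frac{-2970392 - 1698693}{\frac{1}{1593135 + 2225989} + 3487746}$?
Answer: $- \frac{3566362916308}{2664026890901} \approx -1.3387$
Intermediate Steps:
$\frac{-2970392 - 1698693}{\frac{1}{1593135 + 2225989} + 3487746} = - \frac{4669085}{\frac{1}{3819124} + 3487746} = - \frac{4669085}{\frac{13320134454505}{3819124}} = \left(-4669085\right) \frac{3819124}{13320134454505} = - \frac{3566362916308}{2664026890901}$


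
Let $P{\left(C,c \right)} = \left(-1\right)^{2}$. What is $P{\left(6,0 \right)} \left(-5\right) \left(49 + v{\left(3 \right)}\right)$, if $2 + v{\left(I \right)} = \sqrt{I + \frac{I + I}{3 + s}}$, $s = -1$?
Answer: $-235 - 5 \sqrt{6} \approx -247.25$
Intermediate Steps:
$P{\left(C,c \right)} = 1$
$v{\left(I \right)} = -2 + \sqrt{2} \sqrt{I}$ ($v{\left(I \right)} = -2 + \sqrt{I + \frac{I + I}{3 - 1}} = -2 + \sqrt{I + \frac{2 I}{2}} = -2 + \sqrt{I + 2 I \frac{1}{2}} = -2 + \sqrt{I + I} = -2 + \sqrt{2 I} = -2 + \sqrt{2} \sqrt{I}$)
$P{\left(6,0 \right)} \left(-5\right) \left(49 + v{\left(3 \right)}\right) = 1 \left(-5\right) \left(49 - \left(2 - \sqrt{2} \sqrt{3}\right)\right) = - 5 \left(49 - \left(2 - \sqrt{6}\right)\right) = - 5 \left(47 + \sqrt{6}\right) = -235 - 5 \sqrt{6}$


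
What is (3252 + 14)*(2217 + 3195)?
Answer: 17675592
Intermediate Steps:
(3252 + 14)*(2217 + 3195) = 3266*5412 = 17675592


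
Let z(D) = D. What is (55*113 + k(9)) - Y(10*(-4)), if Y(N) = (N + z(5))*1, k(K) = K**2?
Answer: 6331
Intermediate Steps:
Y(N) = 5 + N (Y(N) = (N + 5)*1 = (5 + N)*1 = 5 + N)
(55*113 + k(9)) - Y(10*(-4)) = (55*113 + 9**2) - (5 + 10*(-4)) = (6215 + 81) - (5 - 40) = 6296 - 1*(-35) = 6296 + 35 = 6331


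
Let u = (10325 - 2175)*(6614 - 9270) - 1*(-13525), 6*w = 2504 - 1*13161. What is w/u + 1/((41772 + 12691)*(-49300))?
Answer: 572283824381/6970179559975500 ≈ 8.2105e-5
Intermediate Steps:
w = -10657/6 (w = (2504 - 1*13161)/6 = (2504 - 13161)/6 = (⅙)*(-10657) = -10657/6 ≈ -1776.2)
u = -21632875 (u = 8150*(-2656) + 13525 = -21646400 + 13525 = -21632875)
w/u + 1/((41772 + 12691)*(-49300)) = -10657/6/(-21632875) + 1/((41772 + 12691)*(-49300)) = -10657/6*(-1/21632875) - 1/49300/54463 = 10657/129797250 + (1/54463)*(-1/49300) = 10657/129797250 - 1/2685025900 = 572283824381/6970179559975500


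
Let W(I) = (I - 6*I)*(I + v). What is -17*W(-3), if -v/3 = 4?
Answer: 3825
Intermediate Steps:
v = -12 (v = -3*4 = -12)
W(I) = -5*I*(-12 + I) (W(I) = (I - 6*I)*(I - 12) = (-5*I)*(-12 + I) = -5*I*(-12 + I))
-17*W(-3) = -85*(-3)*(12 - 1*(-3)) = -85*(-3)*(12 + 3) = -85*(-3)*15 = -17*(-225) = 3825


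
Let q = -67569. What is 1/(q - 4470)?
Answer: -1/72039 ≈ -1.3881e-5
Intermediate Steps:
1/(q - 4470) = 1/(-67569 - 4470) = 1/(-72039) = -1/72039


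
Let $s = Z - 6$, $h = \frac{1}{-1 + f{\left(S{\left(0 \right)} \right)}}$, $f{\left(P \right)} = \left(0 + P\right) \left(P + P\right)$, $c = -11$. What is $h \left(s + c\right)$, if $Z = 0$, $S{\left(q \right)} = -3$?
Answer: $-1$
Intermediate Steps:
$f{\left(P \right)} = 2 P^{2}$ ($f{\left(P \right)} = P 2 P = 2 P^{2}$)
$h = \frac{1}{17}$ ($h = \frac{1}{-1 + 2 \left(-3\right)^{2}} = \frac{1}{-1 + 2 \cdot 9} = \frac{1}{-1 + 18} = \frac{1}{17} \approx 0.058824$)
$s = -6$ ($s = 0 - 6 = -6$)
$h \left(s + c\right) = \frac{-6 - 11}{17} = \frac{1}{17} \left(-17\right) = -1$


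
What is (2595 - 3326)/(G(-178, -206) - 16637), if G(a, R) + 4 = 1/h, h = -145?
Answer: 6235/141938 ≈ 0.043928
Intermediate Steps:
G(a, R) = -581/145 (G(a, R) = -4 + 1/(-145) = -4 - 1/145 = -581/145)
(2595 - 3326)/(G(-178, -206) - 16637) = (2595 - 3326)/(-581/145 - 16637) = -731/(-2412946/145) = -731*(-145/2412946) = 6235/141938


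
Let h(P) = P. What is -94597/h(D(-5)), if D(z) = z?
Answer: 94597/5 ≈ 18919.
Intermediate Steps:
-94597/h(D(-5)) = -94597/(-5) = -94597*(-1/5) = 94597/5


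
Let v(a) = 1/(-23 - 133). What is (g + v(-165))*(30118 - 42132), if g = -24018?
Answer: 22507081663/78 ≈ 2.8855e+8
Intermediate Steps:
v(a) = -1/156 (v(a) = 1/(-156) = -1/156)
(g + v(-165))*(30118 - 42132) = (-24018 - 1/156)*(30118 - 42132) = -3746809/156*(-12014) = 22507081663/78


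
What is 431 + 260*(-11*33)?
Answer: -93949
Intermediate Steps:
431 + 260*(-11*33) = 431 + 260*(-363) = 431 - 94380 = -93949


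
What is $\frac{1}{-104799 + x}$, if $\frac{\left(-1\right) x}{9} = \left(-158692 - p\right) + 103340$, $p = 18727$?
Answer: $\frac{1}{561912} \approx 1.7796 \cdot 10^{-6}$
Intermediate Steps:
$x = 666711$ ($x = - 9 \left(\left(-158692 - 18727\right) + 103340\right) = - 9 \left(-177419 + 103340\right) = \left(-9\right) \left(-74079\right) = 666711$)
$\frac{1}{-104799 + x} = \frac{1}{-104799 + 666711} = \frac{1}{561912}$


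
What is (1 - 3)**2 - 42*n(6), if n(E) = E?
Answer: -248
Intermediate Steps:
(1 - 3)**2 - 42*n(6) = (1 - 3)**2 - 42*6 = (-2)**2 - 252 = 4 - 252 = -248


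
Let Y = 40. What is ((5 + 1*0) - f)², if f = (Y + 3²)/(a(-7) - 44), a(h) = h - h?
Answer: 72361/1936 ≈ 37.377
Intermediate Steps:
a(h) = 0
f = -49/44 (f = (40 + 3²)/(0 - 44) = (40 + 9)/(-44) = 49*(-1/44) = -49/44 ≈ -1.1136)
((5 + 1*0) - f)² = ((5 + 1*0) - 1*(-49/44))² = ((5 + 0) + 49/44)² = (5 + 49/44)² = (269/44)² = 72361/1936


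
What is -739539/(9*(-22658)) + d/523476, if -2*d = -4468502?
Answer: 46819102777/5930459604 ≈ 7.8947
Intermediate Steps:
d = 2234251 (d = -½*(-4468502) = 2234251)
-739539/(9*(-22658)) + d/523476 = -739539/(9*(-22658)) + 2234251/523476 = -739539/(-203922) + 2234251*(1/523476) = -739539*(-1/203922) + 2234251/523476 = 82171/22658 + 2234251/523476 = 46819102777/5930459604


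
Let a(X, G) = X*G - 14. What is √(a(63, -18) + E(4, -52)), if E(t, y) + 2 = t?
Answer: I*√1146 ≈ 33.853*I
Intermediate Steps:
E(t, y) = -2 + t
a(X, G) = -14 + G*X (a(X, G) = G*X - 14 = -14 + G*X)
√(a(63, -18) + E(4, -52)) = √((-14 - 18*63) + (-2 + 4)) = √((-14 - 1134) + 2) = √(-1148 + 2) = √(-1146) = I*√1146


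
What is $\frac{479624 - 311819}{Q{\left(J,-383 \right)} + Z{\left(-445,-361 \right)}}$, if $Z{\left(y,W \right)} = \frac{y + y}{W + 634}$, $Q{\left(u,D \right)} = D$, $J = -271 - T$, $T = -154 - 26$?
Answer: $- \frac{45810765}{105449} \approx -434.44$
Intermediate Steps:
$T = -180$ ($T = -154 - 26 = -180$)
$J = -91$ ($J = -271 - -180 = -271 + 180 = -91$)
$Z{\left(y,W \right)} = \frac{2 y}{634 + W}$
$\frac{479624 - 311819}{Q{\left(J,-383 \right)} + Z{\left(-445,-361 \right)}} = \frac{479624 - 311819}{-383 + 2 \left(-445\right) \frac{1}{634 - 361}} = \frac{167805}{-383 + 2 \left(-445\right) \frac{1}{273}} = \frac{167805}{-383 - \frac{890}{273}} = \frac{167805}{- \frac{105449}{273}} = 167805 \left(- \frac{273}{105449}\right) = - \frac{45810765}{105449}$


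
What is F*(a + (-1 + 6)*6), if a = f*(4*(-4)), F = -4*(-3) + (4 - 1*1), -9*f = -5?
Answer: 950/3 ≈ 316.67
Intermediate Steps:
f = 5/9 (f = -⅑*(-5) = 5/9 ≈ 0.55556)
F = 15 (F = 12 + (4 - 1) = 12 + 3 = 15)
a = -80/9 (a = 5*(4*(-4))/9 = (5/9)*(-16) = -80/9 ≈ -8.8889)
F*(a + (-1 + 6)*6) = 15*(-80/9 + (-1 + 6)*6) = 15*(-80/9 + 5*6) = 15*(-80/9 + 30) = 15*(190/9) = 950/3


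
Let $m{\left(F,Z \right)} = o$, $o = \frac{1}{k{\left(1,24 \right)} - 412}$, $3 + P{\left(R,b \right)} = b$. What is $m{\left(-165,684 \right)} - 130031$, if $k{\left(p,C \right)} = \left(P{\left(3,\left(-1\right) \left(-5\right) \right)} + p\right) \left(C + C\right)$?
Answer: $- \frac{34848309}{268} \approx -1.3003 \cdot 10^{5}$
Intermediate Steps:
$P{\left(R,b \right)} = -3 + b$
$k{\left(p,C \right)} = 2 C \left(2 + p\right)$ ($k{\left(p,C \right)} = \left(\left(-3 - -5\right) + p\right) \left(C + C\right) = \left(\left(-3 + 5\right) + p\right) 2 C = \left(2 + p\right) 2 C = 2 C \left(2 + p\right)$)
$o = - \frac{1}{268}$ ($o = \frac{1}{2 \cdot 24 \left(2 + 1\right) - 412} = \frac{1}{2 \cdot 24 \cdot 3 - 412} = \frac{1}{144 - 412} = \frac{1}{-268} = - \frac{1}{268} \approx -0.0037313$)
$m{\left(F,Z \right)} = - \frac{1}{268}$
$m{\left(-165,684 \right)} - 130031 = - \frac{1}{268} - 130031 = - \frac{34848309}{268}$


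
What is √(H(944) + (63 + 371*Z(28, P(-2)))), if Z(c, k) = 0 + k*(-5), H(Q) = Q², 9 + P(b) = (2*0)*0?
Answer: √907894 ≈ 952.83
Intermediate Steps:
P(b) = -9 (P(b) = -9 + (2*0)*0 = -9 + 0*0 = -9 + 0 = -9)
Z(c, k) = -5*k (Z(c, k) = 0 - 5*k = -5*k)
√(H(944) + (63 + 371*Z(28, P(-2)))) = √(944² + (63 + 371*(-5*(-9)))) = √(891136 + (63 + 371*45)) = √(891136 + (63 + 16695)) = √(891136 + 16758) = √907894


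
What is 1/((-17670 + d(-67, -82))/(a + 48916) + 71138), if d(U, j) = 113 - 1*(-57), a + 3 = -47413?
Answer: 3/213379 ≈ 1.4059e-5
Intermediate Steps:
a = -47416 (a = -3 - 47413 = -47416)
d(U, j) = 170 (d(U, j) = 113 + 57 = 170)
1/((-17670 + d(-67, -82))/(a + 48916) + 71138) = 1/((-17670 + 170)/(-47416 + 48916) + 71138) = 1/(-17500/1500 + 71138) = 1/(-17500*1/1500 + 71138) = 1/(-35/3 + 71138) = 1/(213379/3) = 3/213379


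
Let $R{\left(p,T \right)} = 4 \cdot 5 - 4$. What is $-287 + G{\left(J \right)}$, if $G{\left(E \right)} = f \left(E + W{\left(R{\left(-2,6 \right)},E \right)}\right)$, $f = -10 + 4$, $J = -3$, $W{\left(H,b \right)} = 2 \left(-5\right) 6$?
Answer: $91$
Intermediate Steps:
$R{\left(p,T \right)} = 16$ ($R{\left(p,T \right)} = 20 - 4 = 16$)
$W{\left(H,b \right)} = -60$ ($W{\left(H,b \right)} = \left(-10\right) 6 = -60$)
$f = -6$
$G{\left(E \right)} = 360 - 6 E$ ($G{\left(E \right)} = - 6 \left(E - 60\right) = - 6 \left(-60 + E\right) = 360 - 6 E$)
$-287 + G{\left(J \right)} = -287 + \left(360 - -18\right) = -287 + \left(360 + 18\right) = -287 + 378 = 91$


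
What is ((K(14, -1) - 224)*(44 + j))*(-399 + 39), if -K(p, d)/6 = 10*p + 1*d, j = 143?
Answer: 71224560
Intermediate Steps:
K(p, d) = -60*p - 6*d (K(p, d) = -6*(10*p + 1*d) = -6*(10*p + d) = -6*(d + 10*p) = -60*p - 6*d)
((K(14, -1) - 224)*(44 + j))*(-399 + 39) = (((-60*14 - 6*(-1)) - 224)*(44 + 143))*(-399 + 39) = (((-840 + 6) - 224)*187)*(-360) = ((-834 - 224)*187)*(-360) = -1058*187*(-360) = -197846*(-360) = 71224560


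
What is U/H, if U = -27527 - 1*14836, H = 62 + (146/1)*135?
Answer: -42363/19772 ≈ -2.1426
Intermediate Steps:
H = 19772 (H = 62 + (146*1)*135 = 62 + 146*135 = 62 + 19710 = 19772)
U = -42363 (U = -27527 - 14836 = -42363)
U/H = -42363/19772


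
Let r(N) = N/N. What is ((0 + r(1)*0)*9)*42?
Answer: 0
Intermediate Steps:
r(N) = 1
((0 + r(1)*0)*9)*42 = ((0 + 1*0)*9)*42 = ((0 + 0)*9)*42 = (0*9)*42 = 0*42 = 0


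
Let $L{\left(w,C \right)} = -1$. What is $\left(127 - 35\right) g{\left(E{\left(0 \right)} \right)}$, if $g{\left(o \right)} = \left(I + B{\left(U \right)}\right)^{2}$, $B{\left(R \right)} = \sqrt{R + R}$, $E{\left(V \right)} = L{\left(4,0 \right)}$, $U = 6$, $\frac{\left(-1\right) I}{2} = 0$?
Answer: $1104$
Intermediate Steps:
$I = 0$ ($I = \left(-2\right) 0 = 0$)
$E{\left(V \right)} = -1$
$B{\left(R \right)} = \sqrt{2} \sqrt{R}$ ($B{\left(R \right)} = \sqrt{2 R} = \sqrt{2} \sqrt{R}$)
$g{\left(o \right)} = 12$ ($g{\left(o \right)} = \left(0 + \sqrt{2} \sqrt{6}\right)^{2} = \left(0 + 2 \sqrt{3}\right)^{2} = \left(2 \sqrt{3}\right)^{2} = 12$)
$\left(127 - 35\right) g{\left(E{\left(0 \right)} \right)} = \left(127 - 35\right) 12 = 92 \cdot 12 = 1104$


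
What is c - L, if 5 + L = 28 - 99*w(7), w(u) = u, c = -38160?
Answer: -37490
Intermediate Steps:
L = -670 (L = -5 + (28 - 99*7) = -5 + (28 - 693) = -5 - 665 = -670)
c - L = -38160 - 1*(-670) = -38160 + 670 = -37490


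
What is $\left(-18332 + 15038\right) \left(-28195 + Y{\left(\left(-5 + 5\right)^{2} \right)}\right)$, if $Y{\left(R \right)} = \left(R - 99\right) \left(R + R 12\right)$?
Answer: $92874330$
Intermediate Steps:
$Y{\left(R \right)} = 13 R \left(-99 + R\right)$ ($Y{\left(R \right)} = \left(-99 + R\right) \left(R + 12 R\right) = \left(-99 + R\right) 13 R = 13 R \left(-99 + R\right)$)
$\left(-18332 + 15038\right) \left(-28195 + Y{\left(\left(-5 + 5\right)^{2} \right)}\right) = \left(-18332 + 15038\right) \left(-28195 + 13 \left(-5 + 5\right)^{2} \left(-99 + \left(-5 + 5\right)^{2}\right)\right) = - 3294 \left(-28195 + 13 \cdot 0^{2} \left(-99 + 0^{2}\right)\right) = - 3294 \left(-28195 + 13 \cdot 0 \left(-99 + 0\right)\right) = - 3294 \left(-28195 + 13 \cdot 0 \left(-99\right)\right) = - 3294 \left(-28195 + 0\right) = \left(-3294\right) \left(-28195\right) = 92874330$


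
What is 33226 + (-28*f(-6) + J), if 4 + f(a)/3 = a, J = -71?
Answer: 33995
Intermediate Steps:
f(a) = -12 + 3*a
33226 + (-28*f(-6) + J) = 33226 + (-28*(-12 + 3*(-6)) - 71) = 33226 + (-28*(-12 - 18) - 71) = 33226 + (-28*(-30) - 71) = 33226 + (840 - 71) = 33226 + 769 = 33995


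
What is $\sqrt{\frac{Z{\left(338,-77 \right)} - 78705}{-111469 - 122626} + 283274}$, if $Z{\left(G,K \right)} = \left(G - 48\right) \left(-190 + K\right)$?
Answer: $\frac{\sqrt{620943384520427}}{46819} \approx 532.24$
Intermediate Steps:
$Z{\left(G,K \right)} = \left(-190 + K\right) \left(-48 + G\right)$ ($Z{\left(G,K \right)} = \left(-48 + G\right) \left(-190 + K\right) = \left(-190 + K\right) \left(-48 + G\right)$)
$\sqrt{\frac{Z{\left(338,-77 \right)} - 78705}{-111469 - 122626} + 283274} = \sqrt{\frac{\left(9120 - 64220 - -3696 + 338 \left(-77\right)\right) - 78705}{-111469 - 122626} + 283274} = \sqrt{\frac{\left(9120 - 64220 + 3696 - 26026\right) - 78705}{-234095} + 283274} = \sqrt{\left(-77430 - 78705\right) \left(- \frac{1}{234095}\right) + 283274} = \sqrt{\left(-156135\right) \left(- \frac{1}{234095}\right) + 283274} = \sqrt{\frac{31227}{46819} + 283274} = \sqrt{\frac{13262636633}{46819}} = \frac{\sqrt{620943384520427}}{46819}$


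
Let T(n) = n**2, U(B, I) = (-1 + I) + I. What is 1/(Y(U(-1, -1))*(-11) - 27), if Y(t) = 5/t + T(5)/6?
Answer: -2/109 ≈ -0.018349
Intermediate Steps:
U(B, I) = -1 + 2*I
Y(t) = 25/6 + 5/t (Y(t) = 5/t + 5**2/6 = 5/t + 25*(1/6) = 5/t + 25/6 = 25/6 + 5/t)
1/(Y(U(-1, -1))*(-11) - 27) = 1/((25/6 + 5/(-1 + 2*(-1)))*(-11) - 27) = 1/((25/6 + 5/(-1 - 2))*(-11) - 27) = 1/((25/6 + 5/(-3))*(-11) - 27) = 1/((25/6 + 5*(-1/3))*(-11) - 27) = 1/((25/6 - 5/3)*(-11) - 27) = 1/((5/2)*(-11) - 27) = 1/(-55/2 - 27) = 1/(-109/2) = -2/109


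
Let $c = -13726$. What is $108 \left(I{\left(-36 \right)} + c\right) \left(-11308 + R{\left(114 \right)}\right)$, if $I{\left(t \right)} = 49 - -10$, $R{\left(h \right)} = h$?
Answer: $16522746984$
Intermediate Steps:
$I{\left(t \right)} = 59$ ($I{\left(t \right)} = 49 + 10 = 59$)
$108 \left(I{\left(-36 \right)} + c\right) \left(-11308 + R{\left(114 \right)}\right) = 108 \left(59 - 13726\right) \left(-11308 + 114\right) = 108 \left(\left(-13667\right) \left(-11194\right)\right) = 108 \cdot 152988398 = 16522746984$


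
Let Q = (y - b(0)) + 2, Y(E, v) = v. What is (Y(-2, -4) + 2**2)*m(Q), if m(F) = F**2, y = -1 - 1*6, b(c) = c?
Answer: 0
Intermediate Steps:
y = -7 (y = -1 - 6 = -7)
Q = -5 (Q = (-7 - 1*0) + 2 = (-7 + 0) + 2 = -7 + 2 = -5)
(Y(-2, -4) + 2**2)*m(Q) = (-4 + 2**2)*(-5)**2 = (-4 + 4)*25 = 0*25 = 0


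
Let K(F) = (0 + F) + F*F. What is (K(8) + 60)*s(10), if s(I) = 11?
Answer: 1452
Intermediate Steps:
K(F) = F + F²
(K(8) + 60)*s(10) = (8*(1 + 8) + 60)*11 = (8*9 + 60)*11 = (72 + 60)*11 = 132*11 = 1452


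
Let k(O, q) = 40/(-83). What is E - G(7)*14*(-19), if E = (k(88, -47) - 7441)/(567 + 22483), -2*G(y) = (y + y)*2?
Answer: -7125188243/1913150 ≈ -3724.3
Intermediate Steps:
k(O, q) = -40/83 (k(O, q) = 40*(-1/83) = -40/83)
G(y) = -2*y (G(y) = -(y + y)*2/2 = -2*y*2/2 = -2*y)
E = -617643/1913150 (E = (-40/83 - 7441)/(567 + 22483) = -617643/83/23050 = -617643/83*1/23050 = -617643/1913150 ≈ -0.32284)
E - G(7)*14*(-19) = -617643/1913150 - -2*7*14*(-19) = -617643/1913150 - (-14*14)*(-19) = -617643/1913150 - (-196)*(-19) = -617643/1913150 - 1*3724 = -617643/1913150 - 3724 = -7125188243/1913150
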